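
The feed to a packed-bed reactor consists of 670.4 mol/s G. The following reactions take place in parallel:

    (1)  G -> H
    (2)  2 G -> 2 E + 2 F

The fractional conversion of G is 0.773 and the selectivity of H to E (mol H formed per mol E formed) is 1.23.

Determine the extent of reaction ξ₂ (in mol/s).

Conversion of G: G consumed = 0.773 × 670.4 = 518.2 mol/s = 1ξ₁ + 2ξ₂.
Selectivity: 1ξ₁ / (2ξ₂) = 1.23 → ξ₁ = 2.46 ξ₂.
Substitute: (1·2.46 + 2) ξ₂ = 518.2 → ξ₂ = 116.2 mol/s, ξ₁ = 285.8 mol/s.
Outlet amounts (n = n₀ + Σ ν·ξ):
  G: 670.4 − 1(285.8) − 2(116.2) = 152.2
  H: 0 + 1(285.8) = 285.8
  E: 0 + 2(116.2) = 232.4
  F: 0 + 2(116.2) = 232.4

ξ₂ = 116 mol/s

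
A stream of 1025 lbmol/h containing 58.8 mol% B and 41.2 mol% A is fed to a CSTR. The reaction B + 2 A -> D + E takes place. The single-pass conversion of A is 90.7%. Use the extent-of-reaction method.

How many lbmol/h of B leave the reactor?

A reacted = 0.907 × 422.3 = 383 lbmol/h; ν_A = −2, so ξ = 383/2 = 191.5 lbmol/h.
Outlet amounts (n = n₀ + ν ξ):
  B: 602.7 − 1(191.5) = 411.2
  A: 422.3 − 2(191.5) = 39.27
  D: 0 + 1(191.5) = 191.5
  E: 0 + 1(191.5) = 191.5

411 lbmol/h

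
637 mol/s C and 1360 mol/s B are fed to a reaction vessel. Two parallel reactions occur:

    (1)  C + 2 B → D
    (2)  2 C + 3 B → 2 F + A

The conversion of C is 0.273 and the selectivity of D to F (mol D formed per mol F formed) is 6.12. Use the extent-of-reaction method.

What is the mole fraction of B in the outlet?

Conversion of C: C consumed = 0.273 × 637 = 173.9 mol/s = 1ξ₁ + 2ξ₂.
Selectivity: 1ξ₁ / (2ξ₂) = 6.12 → ξ₁ = 12.24 ξ₂.
Substitute: (1·12.24 + 2) ξ₂ = 173.9 → ξ₂ = 12.21 mol/s, ξ₁ = 149.5 mol/s.
Outlet amounts (n = n₀ + Σ ν·ξ):
  C: 637 − 1(149.5) − 2(12.21) = 463.1
  B: 1360 − 2(149.5) − 3(12.21) = 1024
  D: 0 + 1(149.5) = 149.5
  F: 0 + 2(12.21) = 24.42
  A: 0 + 1(12.21) = 12.21
Total out = 1674 mol/s; y_B = 1024 / 1674 = 0.6121.

0.612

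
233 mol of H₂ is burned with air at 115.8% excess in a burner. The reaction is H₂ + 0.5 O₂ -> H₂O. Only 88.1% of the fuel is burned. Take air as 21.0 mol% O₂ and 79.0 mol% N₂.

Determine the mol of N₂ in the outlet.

Stoichiometric O₂ = 0.5 × 233 = 116.5 mol; O₂ fed = 116.5 × 2.158 = 251.4 mol.
N₂ fed = 251.4 × 79/21 = 945.8 mol.
Fuel reacted = 0.881 × 233 → ξ = 205.3 mol.
Outlet (n = n₀ + ν ξ):
  H₂: 233 − 1(205.3) = 27.73
  O₂: 251.4 − 0.5(205.3) = 148.8
  N₂: 945.8 (inert)
  H₂O: 0 + 1(205.3) = 205.3

946 mol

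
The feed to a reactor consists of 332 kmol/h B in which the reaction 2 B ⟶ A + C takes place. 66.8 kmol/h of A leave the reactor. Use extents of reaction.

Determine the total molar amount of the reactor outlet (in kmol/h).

For A: n = n₀ + 1ξ → 66.8 = 0 + 1ξ, giving ξ = 66.8 kmol/h.
Outlet amounts (n = n₀ + ν ξ):
  B: 332 − 2(66.8) = 198.4
  A: 0 + 1(66.8) = 66.8
  C: 0 + 1(66.8) = 66.8
Total out = 198.4 + 66.8 + 66.8 = 332 kmol/h.

332 kmol/h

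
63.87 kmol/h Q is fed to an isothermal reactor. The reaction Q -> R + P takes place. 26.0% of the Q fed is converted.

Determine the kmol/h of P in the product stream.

16.6 kmol/h

Q reacted = 0.26 × 63.87 = 16.61 kmol/h; ν_Q = −1, so ξ = 16.61/1 = 16.61 kmol/h.
Outlet amounts (n = n₀ + ν ξ):
  Q: 63.87 − 1(16.61) = 47.26
  R: 0 + 1(16.61) = 16.61
  P: 0 + 1(16.61) = 16.61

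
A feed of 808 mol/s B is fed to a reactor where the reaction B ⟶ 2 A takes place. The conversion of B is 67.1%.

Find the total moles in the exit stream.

1350 mol/s

B reacted = 0.671 × 808 = 542.2 mol/s; ν_B = −1, so ξ = 542.2/1 = 542.2 mol/s.
Outlet amounts (n = n₀ + ν ξ):
  B: 808 − 1(542.2) = 265.8
  A: 0 + 2(542.2) = 1084
Total out = 265.8 + 1084 = 1350 mol/s.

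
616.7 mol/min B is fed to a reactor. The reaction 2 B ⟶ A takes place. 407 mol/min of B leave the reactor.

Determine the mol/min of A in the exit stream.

105 mol/min

For B: n = n₀ − 2ξ → 407 = 616.7 − 2ξ, giving ξ = 104.9 mol/min.
Outlet amounts (n = n₀ + ν ξ):
  B: 616.7 − 2(104.9) = 407
  A: 0 + 1(104.9) = 104.9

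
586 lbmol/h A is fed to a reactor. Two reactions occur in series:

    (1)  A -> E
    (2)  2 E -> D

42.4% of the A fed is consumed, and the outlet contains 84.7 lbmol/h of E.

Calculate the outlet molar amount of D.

Conversion of A: A consumed = 1ξ₁ = 0.424 × 586 → ξ₁ = 248.5 lbmol/h.
E balance: n_E = 0 + 1ξ₁ − 2ξ₂ = 84.7 → ξ₂ = (1·248.5 − 84.7)/2 = 81.88 lbmol/h.
Outlet amounts (n = n₀ + Σ ν·ξ):
  A: 586 − 1(248.5) = 337.5
  E: 0 + 1(248.5) − 2(81.88) = 84.7
  D: 0 + 1(81.88) = 81.88

81.9 lbmol/h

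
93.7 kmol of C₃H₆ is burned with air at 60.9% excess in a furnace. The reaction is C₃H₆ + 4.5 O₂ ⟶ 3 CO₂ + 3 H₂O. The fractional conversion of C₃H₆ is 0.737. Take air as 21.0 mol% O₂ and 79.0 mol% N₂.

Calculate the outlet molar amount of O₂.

Stoichiometric O₂ = 4.5 × 93.7 = 421.7 kmol; O₂ fed = 421.7 × 1.609 = 678.4 kmol.
N₂ fed = 678.4 × 79/21 = 2552 kmol.
Fuel reacted = 0.737 × 93.7 → ξ = 69.06 kmol.
Outlet (n = n₀ + ν ξ):
  C₃H₆: 93.7 − 1(69.06) = 24.64
  O₂: 678.4 − 4.5(69.06) = 367.7
  N₂: 2552 (inert)
  CO₂: 0 + 3(69.06) = 207.2
  H₂O: 0 + 3(69.06) = 207.2

368 kmol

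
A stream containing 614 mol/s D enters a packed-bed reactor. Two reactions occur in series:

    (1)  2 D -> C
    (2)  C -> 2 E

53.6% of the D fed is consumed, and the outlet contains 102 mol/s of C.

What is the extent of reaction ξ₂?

ξ₂ = 62.6 mol/s

Conversion of D: D consumed = 2ξ₁ = 0.536 × 614 → ξ₁ = 164.6 mol/s.
C balance: n_C = 0 + 1ξ₁ − 1ξ₂ = 102 → ξ₂ = (1·164.6 − 102)/1 = 62.55 mol/s.
Outlet amounts (n = n₀ + Σ ν·ξ):
  D: 614 − 2(164.6) = 284.9
  C: 0 + 1(164.6) − 1(62.55) = 102
  E: 0 + 2(62.55) = 125.1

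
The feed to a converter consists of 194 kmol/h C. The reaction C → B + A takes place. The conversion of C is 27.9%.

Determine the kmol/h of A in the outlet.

54.1 kmol/h

C reacted = 0.279 × 194 = 54.13 kmol/h; ν_C = −1, so ξ = 54.13/1 = 54.13 kmol/h.
Outlet amounts (n = n₀ + ν ξ):
  C: 194 − 1(54.13) = 139.9
  B: 0 + 1(54.13) = 54.13
  A: 0 + 1(54.13) = 54.13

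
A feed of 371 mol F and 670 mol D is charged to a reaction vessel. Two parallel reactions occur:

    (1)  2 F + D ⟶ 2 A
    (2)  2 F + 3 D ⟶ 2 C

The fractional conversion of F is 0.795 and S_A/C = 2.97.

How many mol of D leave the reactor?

Conversion of F: F consumed = 0.795 × 371 = 294.9 mol = 2ξ₁ + 2ξ₂.
Selectivity: 2ξ₁ / (2ξ₂) = 2.97 → ξ₁ = 2.97 ξ₂.
Substitute: (2·2.97 + 2) ξ₂ = 294.9 → ξ₂ = 37.15 mol, ξ₁ = 110.3 mol.
Outlet amounts (n = n₀ + Σ ν·ξ):
  F: 371 − 2(110.3) − 2(37.15) = 76.06
  D: 670 − 1(110.3) − 3(37.15) = 448.2
  A: 0 + 2(110.3) = 220.7
  C: 0 + 2(37.15) = 74.29

448 mol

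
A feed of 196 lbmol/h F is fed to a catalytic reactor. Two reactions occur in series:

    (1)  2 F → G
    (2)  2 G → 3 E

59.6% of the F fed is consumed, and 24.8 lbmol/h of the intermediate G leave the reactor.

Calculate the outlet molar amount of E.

Conversion of F: F consumed = 2ξ₁ = 0.596 × 196 → ξ₁ = 58.41 lbmol/h.
G balance: n_G = 0 + 1ξ₁ − 2ξ₂ = 24.8 → ξ₂ = (1·58.41 − 24.8)/2 = 16.8 lbmol/h.
Outlet amounts (n = n₀ + Σ ν·ξ):
  F: 196 − 2(58.41) = 79.18
  G: 0 + 1(58.41) − 2(16.8) = 24.8
  E: 0 + 3(16.8) = 50.41

50.4 lbmol/h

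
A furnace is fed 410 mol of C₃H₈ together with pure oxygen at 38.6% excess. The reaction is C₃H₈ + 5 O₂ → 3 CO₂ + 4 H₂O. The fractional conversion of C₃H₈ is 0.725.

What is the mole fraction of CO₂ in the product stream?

0.251

Stoichiometric O₂ = 5 × 410 = 2050 mol; O₂ fed = 2050 × 1.386 = 2841 mol.
Fuel reacted = 0.725 × 410 → ξ = 297.2 mol.
Outlet (n = n₀ + ν ξ):
  C₃H₈: 410 − 1(297.2) = 112.8
  O₂: 2841 − 5(297.2) = 1355
  CO₂: 0 + 3(297.2) = 891.8
  H₂O: 0 + 4(297.2) = 1189
Total out = 3549 mol; y_CO₂ = 891.8 / 3549 = 0.2513.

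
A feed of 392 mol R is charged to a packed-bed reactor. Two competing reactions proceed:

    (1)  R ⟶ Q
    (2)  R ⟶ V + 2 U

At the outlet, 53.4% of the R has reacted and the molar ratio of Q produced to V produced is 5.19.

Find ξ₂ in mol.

Conversion of R: R consumed = 0.534 × 392 = 209.3 mol = 1ξ₁ + 1ξ₂.
Selectivity: 1ξ₁ / (1ξ₂) = 5.19 → ξ₁ = 5.19 ξ₂.
Substitute: (1·5.19 + 1) ξ₂ = 209.3 → ξ₂ = 33.82 mol, ξ₁ = 175.5 mol.
Outlet amounts (n = n₀ + Σ ν·ξ):
  R: 392 − 1(175.5) − 1(33.82) = 182.7
  Q: 0 + 1(175.5) = 175.5
  V: 0 + 1(33.82) = 33.82
  U: 0 + 2(33.82) = 67.63

ξ₂ = 33.8 mol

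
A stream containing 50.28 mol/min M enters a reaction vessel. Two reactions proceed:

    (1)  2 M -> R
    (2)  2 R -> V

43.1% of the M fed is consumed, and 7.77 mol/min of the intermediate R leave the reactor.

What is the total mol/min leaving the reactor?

Conversion of M: M consumed = 2ξ₁ = 0.431 × 50.28 → ξ₁ = 10.84 mol/min.
R balance: n_R = 0 + 1ξ₁ − 2ξ₂ = 7.77 → ξ₂ = (1·10.84 − 7.77)/2 = 1.533 mol/min.
Outlet amounts (n = n₀ + Σ ν·ξ):
  M: 50.28 − 2(10.84) = 28.61
  R: 0 + 1(10.84) − 2(1.533) = 7.77
  V: 0 + 1(1.533) = 1.533
Total out = 28.61 + 7.77 + 1.533 = 37.91 mol/min.

37.9 mol/min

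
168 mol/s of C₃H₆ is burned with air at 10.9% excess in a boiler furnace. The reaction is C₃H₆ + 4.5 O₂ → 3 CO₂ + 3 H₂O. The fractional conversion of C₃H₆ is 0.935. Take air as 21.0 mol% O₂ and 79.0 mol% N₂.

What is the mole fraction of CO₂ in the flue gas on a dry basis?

0.125

Stoichiometric O₂ = 4.5 × 168 = 756 mol/s; O₂ fed = 756 × 1.109 = 838.4 mol/s.
N₂ fed = 838.4 × 79/21 = 3154 mol/s.
Fuel reacted = 0.935 × 168 → ξ = 157.1 mol/s.
Outlet (n = n₀ + ν ξ):
  C₃H₆: 168 − 1(157.1) = 10.92
  O₂: 838.4 − 4.5(157.1) = 131.5
  N₂: 3154 (inert)
  CO₂: 0 + 3(157.1) = 471.2
  H₂O: 0 + 3(157.1) = 471.2
Dry total = 3768 mol/s; y_CO₂ (dry) = 471.2 / 3768 = 0.1251.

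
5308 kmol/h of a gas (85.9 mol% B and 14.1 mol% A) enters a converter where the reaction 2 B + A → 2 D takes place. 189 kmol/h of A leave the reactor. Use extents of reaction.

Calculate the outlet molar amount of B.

For A: n = n₀ − 1ξ → 189 = 748.4 − 1ξ, giving ξ = 559.4 kmol/h.
Outlet amounts (n = n₀ + ν ξ):
  B: 4560 − 2(559.4) = 3441
  A: 748.4 − 1(559.4) = 189
  D: 0 + 2(559.4) = 1119

3440 kmol/h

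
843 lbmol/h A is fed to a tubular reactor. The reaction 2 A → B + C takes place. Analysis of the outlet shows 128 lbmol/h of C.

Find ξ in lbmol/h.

ξ = 128 lbmol/h

For C: n = n₀ + 1ξ → 128 = 0 + 1ξ, giving ξ = 128 lbmol/h.
Outlet amounts (n = n₀ + ν ξ):
  A: 843 − 2(128) = 587
  B: 0 + 1(128) = 128
  C: 0 + 1(128) = 128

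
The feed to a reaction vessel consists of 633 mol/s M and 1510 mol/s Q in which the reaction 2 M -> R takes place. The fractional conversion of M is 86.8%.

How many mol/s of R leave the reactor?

275 mol/s

M reacted = 0.868 × 633 = 549.4 mol/s; ν_M = −2, so ξ = 549.4/2 = 274.7 mol/s.
Outlet amounts (n = n₀ + ν ξ):
  M: 633 − 2(274.7) = 83.56
  R: 0 + 1(274.7) = 274.7
  Q: 1510 (inert)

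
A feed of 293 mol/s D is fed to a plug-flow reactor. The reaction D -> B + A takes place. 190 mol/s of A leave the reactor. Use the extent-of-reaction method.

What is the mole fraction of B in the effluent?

For A: n = n₀ + 1ξ → 190 = 0 + 1ξ, giving ξ = 190 mol/s.
Outlet amounts (n = n₀ + ν ξ):
  D: 293 − 1(190) = 103
  B: 0 + 1(190) = 190
  A: 0 + 1(190) = 190
Total out = 483 mol/s; y_B = 190 / 483 = 0.3934.

0.393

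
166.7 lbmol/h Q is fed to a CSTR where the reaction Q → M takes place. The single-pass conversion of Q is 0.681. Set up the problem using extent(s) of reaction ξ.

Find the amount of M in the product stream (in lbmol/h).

114 lbmol/h

Q reacted = 0.681 × 166.7 = 113.5 lbmol/h; ν_Q = −1, so ξ = 113.5/1 = 113.5 lbmol/h.
Outlet amounts (n = n₀ + ν ξ):
  Q: 166.7 − 1(113.5) = 53.18
  M: 0 + 1(113.5) = 113.5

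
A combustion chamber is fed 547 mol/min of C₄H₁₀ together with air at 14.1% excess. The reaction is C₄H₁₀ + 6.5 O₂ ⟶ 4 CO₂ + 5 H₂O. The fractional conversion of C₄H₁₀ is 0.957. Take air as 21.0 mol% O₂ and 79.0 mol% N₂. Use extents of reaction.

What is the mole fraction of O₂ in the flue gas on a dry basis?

Stoichiometric O₂ = 6.5 × 547 = 3556 mol/min; O₂ fed = 3556 × 1.141 = 4057 mol/min.
N₂ fed = 4057 × 79/21 = 15260 mol/min.
Fuel reacted = 0.957 × 547 → ξ = 523.5 mol/min.
Outlet (n = n₀ + ν ξ):
  C₄H₁₀: 547 − 1(523.5) = 23.52
  O₂: 4057 − 6.5(523.5) = 654.2
  N₂: 15260 (inert)
  CO₂: 0 + 4(523.5) = 2094
  H₂O: 0 + 5(523.5) = 2617
Dry total = 18030 mol/min; y_O₂ (dry) = 654.2 / 18030 = 0.03628.

0.0363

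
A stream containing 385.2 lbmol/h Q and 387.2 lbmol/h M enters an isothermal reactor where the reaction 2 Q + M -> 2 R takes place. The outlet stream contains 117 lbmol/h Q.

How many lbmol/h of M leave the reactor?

For Q: n = n₀ − 2ξ → 117 = 385.2 − 2ξ, giving ξ = 134.1 lbmol/h.
Outlet amounts (n = n₀ + ν ξ):
  Q: 385.2 − 2(134.1) = 117
  M: 387.2 − 1(134.1) = 253.1
  R: 0 + 2(134.1) = 268.2

253 lbmol/h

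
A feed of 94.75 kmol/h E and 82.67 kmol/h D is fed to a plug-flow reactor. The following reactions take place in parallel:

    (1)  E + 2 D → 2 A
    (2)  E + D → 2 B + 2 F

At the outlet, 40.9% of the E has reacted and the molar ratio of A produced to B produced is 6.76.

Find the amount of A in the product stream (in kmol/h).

67.5 kmol/h

Conversion of E: E consumed = 0.409 × 94.75 = 38.75 kmol/h = 1ξ₁ + 1ξ₂.
Selectivity: 2ξ₁ / (2ξ₂) = 6.76 → ξ₁ = 6.76 ξ₂.
Substitute: (1·6.76 + 1) ξ₂ = 38.75 → ξ₂ = 4.994 kmol/h, ξ₁ = 33.76 kmol/h.
Outlet amounts (n = n₀ + Σ ν·ξ):
  E: 94.75 − 1(33.76) − 1(4.994) = 56
  D: 82.67 − 2(33.76) − 1(4.994) = 10.16
  A: 0 + 2(33.76) = 67.52
  B: 0 + 2(4.994) = 9.988
  F: 0 + 2(4.994) = 9.988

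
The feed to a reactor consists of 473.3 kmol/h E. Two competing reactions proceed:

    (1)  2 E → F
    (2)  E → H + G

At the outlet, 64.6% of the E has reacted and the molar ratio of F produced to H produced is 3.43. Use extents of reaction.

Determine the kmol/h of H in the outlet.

Conversion of E: E consumed = 0.646 × 473.3 = 305.8 kmol/h = 2ξ₁ + 1ξ₂.
Selectivity: 1ξ₁ / (1ξ₂) = 3.43 → ξ₁ = 3.43 ξ₂.
Substitute: (2·3.43 + 1) ξ₂ = 305.8 → ξ₂ = 38.9 kmol/h, ξ₁ = 133.4 kmol/h.
Outlet amounts (n = n₀ + Σ ν·ξ):
  E: 473.3 − 2(133.4) − 1(38.9) = 167.5
  F: 0 + 1(133.4) = 133.4
  H: 0 + 1(38.9) = 38.9
  G: 0 + 1(38.9) = 38.9

38.9 kmol/h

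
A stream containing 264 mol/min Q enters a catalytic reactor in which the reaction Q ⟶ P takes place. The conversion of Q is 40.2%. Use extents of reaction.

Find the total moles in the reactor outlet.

Q reacted = 0.402 × 264 = 106.1 mol/min; ν_Q = −1, so ξ = 106.1/1 = 106.1 mol/min.
Outlet amounts (n = n₀ + ν ξ):
  Q: 264 − 1(106.1) = 157.9
  P: 0 + 1(106.1) = 106.1
Total out = 157.9 + 106.1 = 264 mol/min.

264 mol/min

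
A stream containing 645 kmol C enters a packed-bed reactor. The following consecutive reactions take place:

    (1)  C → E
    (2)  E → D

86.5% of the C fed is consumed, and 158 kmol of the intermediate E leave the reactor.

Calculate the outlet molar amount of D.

Conversion of C: C consumed = 1ξ₁ = 0.865 × 645 → ξ₁ = 557.9 kmol.
E balance: n_E = 0 + 1ξ₁ − 1ξ₂ = 158 → ξ₂ = (1·557.9 − 158)/1 = 399.9 kmol.
Outlet amounts (n = n₀ + Σ ν·ξ):
  C: 645 − 1(557.9) = 87.08
  E: 0 + 1(557.9) − 1(399.9) = 158
  D: 0 + 1(399.9) = 399.9

400 kmol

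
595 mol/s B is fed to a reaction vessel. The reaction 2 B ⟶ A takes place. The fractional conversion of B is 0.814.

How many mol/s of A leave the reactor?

B reacted = 0.814 × 595 = 484.3 mol/s; ν_B = −2, so ξ = 484.3/2 = 242.2 mol/s.
Outlet amounts (n = n₀ + ν ξ):
  B: 595 − 2(242.2) = 110.7
  A: 0 + 1(242.2) = 242.2

242 mol/s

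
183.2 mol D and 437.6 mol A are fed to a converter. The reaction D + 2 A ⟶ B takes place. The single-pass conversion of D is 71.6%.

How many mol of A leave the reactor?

D reacted = 0.716 × 183.2 = 131.2 mol; ν_D = −1, so ξ = 131.2/1 = 131.2 mol.
Outlet amounts (n = n₀ + ν ξ):
  D: 183.2 − 1(131.2) = 52.03
  A: 437.6 − 2(131.2) = 175.3
  B: 0 + 1(131.2) = 131.2

175 mol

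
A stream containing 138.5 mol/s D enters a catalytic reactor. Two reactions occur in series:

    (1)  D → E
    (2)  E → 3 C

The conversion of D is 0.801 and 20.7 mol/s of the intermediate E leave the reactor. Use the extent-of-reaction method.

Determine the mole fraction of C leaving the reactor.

Conversion of D: D consumed = 1ξ₁ = 0.801 × 138.5 → ξ₁ = 110.9 mol/s.
E balance: n_E = 0 + 1ξ₁ − 1ξ₂ = 20.7 → ξ₂ = (1·110.9 − 20.7)/1 = 90.24 mol/s.
Outlet amounts (n = n₀ + Σ ν·ξ):
  D: 138.5 − 1(110.9) = 27.56
  E: 0 + 1(110.9) − 1(90.24) = 20.7
  C: 0 + 3(90.24) = 270.7
Total out = 319 mol/s; y_C = 270.7 / 319 = 0.8487.

0.849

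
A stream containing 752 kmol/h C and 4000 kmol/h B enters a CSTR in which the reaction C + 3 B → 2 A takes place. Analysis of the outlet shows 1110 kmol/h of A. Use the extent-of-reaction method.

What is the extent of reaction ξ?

ξ = 555 kmol/h

For A: n = n₀ + 2ξ → 1110 = 0 + 2ξ, giving ξ = 555 kmol/h.
Outlet amounts (n = n₀ + ν ξ):
  C: 752 − 1(555) = 197
  B: 4000 − 3(555) = 2335
  A: 0 + 2(555) = 1110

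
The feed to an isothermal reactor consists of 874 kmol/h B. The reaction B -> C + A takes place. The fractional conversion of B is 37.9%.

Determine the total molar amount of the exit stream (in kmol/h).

B reacted = 0.379 × 874 = 331.2 kmol/h; ν_B = −1, so ξ = 331.2/1 = 331.2 kmol/h.
Outlet amounts (n = n₀ + ν ξ):
  B: 874 − 1(331.2) = 542.8
  C: 0 + 1(331.2) = 331.2
  A: 0 + 1(331.2) = 331.2
Total out = 542.8 + 331.2 + 331.2 = 1205 kmol/h.

1210 kmol/h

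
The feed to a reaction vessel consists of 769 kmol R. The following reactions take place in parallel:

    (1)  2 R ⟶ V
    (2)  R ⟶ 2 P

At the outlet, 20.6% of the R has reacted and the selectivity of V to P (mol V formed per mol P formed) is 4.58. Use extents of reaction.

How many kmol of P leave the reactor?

Conversion of R: R consumed = 0.206 × 769 = 158.4 kmol = 2ξ₁ + 1ξ₂.
Selectivity: 1ξ₁ / (2ξ₂) = 4.58 → ξ₁ = 9.16 ξ₂.
Substitute: (2·9.16 + 1) ξ₂ = 158.4 → ξ₂ = 8.199 kmol, ξ₁ = 75.11 kmol.
Outlet amounts (n = n₀ + Σ ν·ξ):
  R: 769 − 2(75.11) − 1(8.199) = 610.6
  V: 0 + 1(75.11) = 75.11
  P: 0 + 2(8.199) = 16.4

16.4 kmol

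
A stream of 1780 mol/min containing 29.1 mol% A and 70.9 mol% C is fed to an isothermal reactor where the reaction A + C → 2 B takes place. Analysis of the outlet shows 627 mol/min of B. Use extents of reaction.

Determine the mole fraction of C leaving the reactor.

0.533

For B: n = n₀ + 2ξ → 627 = 0 + 2ξ, giving ξ = 313.5 mol/min.
Outlet amounts (n = n₀ + ν ξ):
  A: 518 − 1(313.5) = 204.5
  C: 1262 − 1(313.5) = 948.5
  B: 0 + 2(313.5) = 627
Total out = 1780 mol/min; y_C = 948.5 / 1780 = 0.5329.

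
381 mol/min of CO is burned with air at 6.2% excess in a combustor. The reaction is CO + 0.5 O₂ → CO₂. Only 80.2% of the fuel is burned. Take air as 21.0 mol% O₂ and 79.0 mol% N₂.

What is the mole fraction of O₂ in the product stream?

Stoichiometric O₂ = 0.5 × 381 = 190.5 mol/min; O₂ fed = 190.5 × 1.062 = 202.3 mol/min.
N₂ fed = 202.3 × 79/21 = 761.1 mol/min.
Fuel reacted = 0.802 × 381 → ξ = 305.6 mol/min.
Outlet (n = n₀ + ν ξ):
  CO: 381 − 1(305.6) = 75.44
  O₂: 202.3 − 0.5(305.6) = 49.53
  N₂: 761.1 (inert)
  CO₂: 0 + 1(305.6) = 305.6
Total out = 1192 mol/min; y_O₂ = 49.53 / 1192 = 0.04157.

0.0416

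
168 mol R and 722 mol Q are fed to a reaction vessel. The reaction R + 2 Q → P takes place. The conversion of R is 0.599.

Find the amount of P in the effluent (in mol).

R reacted = 0.599 × 168 = 100.6 mol; ν_R = −1, so ξ = 100.6/1 = 100.6 mol.
Outlet amounts (n = n₀ + ν ξ):
  R: 168 − 1(100.6) = 67.37
  Q: 722 − 2(100.6) = 520.7
  P: 0 + 1(100.6) = 100.6

101 mol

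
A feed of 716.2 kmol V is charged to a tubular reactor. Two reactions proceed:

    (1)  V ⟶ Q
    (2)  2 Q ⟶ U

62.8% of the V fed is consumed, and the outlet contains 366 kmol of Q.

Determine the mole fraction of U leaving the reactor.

Conversion of V: V consumed = 1ξ₁ = 0.628 × 716.2 → ξ₁ = 449.8 kmol.
Q balance: n_Q = 0 + 1ξ₁ − 2ξ₂ = 366 → ξ₂ = (1·449.8 − 366)/2 = 41.89 kmol.
Outlet amounts (n = n₀ + Σ ν·ξ):
  V: 716.2 − 1(449.8) = 266.4
  Q: 0 + 1(449.8) − 2(41.89) = 366
  U: 0 + 1(41.89) = 41.89
Total out = 674.3 kmol; y_U = 41.89 / 674.3 = 0.06212.

0.0621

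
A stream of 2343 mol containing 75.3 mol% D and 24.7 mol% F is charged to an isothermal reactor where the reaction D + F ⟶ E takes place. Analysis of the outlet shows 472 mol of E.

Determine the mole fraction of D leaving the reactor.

0.691

For E: n = n₀ + 1ξ → 472 = 0 + 1ξ, giving ξ = 472 mol.
Outlet amounts (n = n₀ + ν ξ):
  D: 1764 − 1(472) = 1292
  F: 578.7 − 1(472) = 106.7
  E: 0 + 1(472) = 472
Total out = 1871 mol; y_D = 1292 / 1871 = 0.6907.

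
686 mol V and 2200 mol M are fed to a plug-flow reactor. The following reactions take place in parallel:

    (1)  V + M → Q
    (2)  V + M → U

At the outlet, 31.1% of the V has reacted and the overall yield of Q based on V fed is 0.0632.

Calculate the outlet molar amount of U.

170 mol

Yield of Q: 1ξ₁ / 686 = 0.0632 → ξ₁ = 43.36 mol.
Conversion of V: 1ξ₁ + 1ξ₂ = 0.311 × 686 = 213.3 → ξ₂ = 170 mol.
Outlet amounts (n = n₀ + Σ ν·ξ):
  V: 686 − 1(43.36) − 1(170) = 472.7
  M: 2200 − 1(43.36) − 1(170) = 1987
  Q: 0 + 1(43.36) = 43.36
  U: 0 + 1(170) = 170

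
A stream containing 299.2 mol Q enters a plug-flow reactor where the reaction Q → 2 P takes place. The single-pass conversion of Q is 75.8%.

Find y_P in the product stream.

Q reacted = 0.758 × 299.2 = 226.8 mol; ν_Q = −1, so ξ = 226.8/1 = 226.8 mol.
Outlet amounts (n = n₀ + ν ξ):
  Q: 299.2 − 1(226.8) = 72.41
  P: 0 + 2(226.8) = 453.6
Total out = 526 mol; y_P = 453.6 / 526 = 0.8623.

0.862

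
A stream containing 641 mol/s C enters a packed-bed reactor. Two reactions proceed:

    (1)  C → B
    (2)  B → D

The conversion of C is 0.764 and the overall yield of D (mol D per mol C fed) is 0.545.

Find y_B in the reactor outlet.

0.219

Conversion of C: C consumed = 1ξ₁ = 0.764 × 641 → ξ₁ = 489.7 mol/s.
Yield of D: 1ξ₂ / 641 = 0.545 → ξ₂ = 349.3 mol/s.
Outlet amounts (n = n₀ + Σ ν·ξ):
  C: 641 − 1(489.7) = 151.3
  B: 0 + 1(489.7) − 1(349.3) = 140.4
  D: 0 + 1(349.3) = 349.3
Total out = 641 mol/s; y_B = 140.4 / 641 = 0.219.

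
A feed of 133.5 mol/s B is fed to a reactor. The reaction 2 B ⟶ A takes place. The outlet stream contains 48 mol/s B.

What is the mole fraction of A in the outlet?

For B: n = n₀ − 2ξ → 48 = 133.5 − 2ξ, giving ξ = 42.75 mol/s.
Outlet amounts (n = n₀ + ν ξ):
  B: 133.5 − 2(42.75) = 48
  A: 0 + 1(42.75) = 42.75
Total out = 90.75 mol/s; y_A = 42.75 / 90.75 = 0.4711.

0.471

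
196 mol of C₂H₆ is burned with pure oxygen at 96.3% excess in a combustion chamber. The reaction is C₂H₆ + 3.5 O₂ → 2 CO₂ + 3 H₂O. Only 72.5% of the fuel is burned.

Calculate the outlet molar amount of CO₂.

284 mol

Stoichiometric O₂ = 3.5 × 196 = 686 mol; O₂ fed = 686 × 1.963 = 1347 mol.
Fuel reacted = 0.725 × 196 → ξ = 142.1 mol.
Outlet (n = n₀ + ν ξ):
  C₂H₆: 196 − 1(142.1) = 53.9
  O₂: 1347 − 3.5(142.1) = 849.3
  CO₂: 0 + 2(142.1) = 284.2
  H₂O: 0 + 3(142.1) = 426.3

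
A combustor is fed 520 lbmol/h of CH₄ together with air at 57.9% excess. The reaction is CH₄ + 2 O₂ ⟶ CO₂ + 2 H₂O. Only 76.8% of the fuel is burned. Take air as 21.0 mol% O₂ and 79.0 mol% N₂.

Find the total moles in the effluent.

8340 lbmol/h

Stoichiometric O₂ = 2 × 520 = 1040 lbmol/h; O₂ fed = 1040 × 1.579 = 1642 lbmol/h.
N₂ fed = 1642 × 79/21 = 6178 lbmol/h.
Fuel reacted = 0.768 × 520 → ξ = 399.4 lbmol/h.
Outlet (n = n₀ + ν ξ):
  CH₄: 520 − 1(399.4) = 120.6
  O₂: 1642 − 2(399.4) = 843.4
  N₂: 6178 (inert)
  CO₂: 0 + 1(399.4) = 399.4
  H₂O: 0 + 2(399.4) = 798.7
Total out = 120.6 + 843.4 + 6178 + 399.4 + 798.7 = 8340 lbmol/h.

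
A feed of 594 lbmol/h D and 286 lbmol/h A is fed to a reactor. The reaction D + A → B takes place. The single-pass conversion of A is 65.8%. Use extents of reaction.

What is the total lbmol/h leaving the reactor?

692 lbmol/h

A reacted = 0.658 × 286 = 188.2 lbmol/h; ν_A = −1, so ξ = 188.2/1 = 188.2 lbmol/h.
Outlet amounts (n = n₀ + ν ξ):
  D: 594 − 1(188.2) = 405.8
  A: 286 − 1(188.2) = 97.81
  B: 0 + 1(188.2) = 188.2
Total out = 405.8 + 97.81 + 188.2 = 691.8 lbmol/h.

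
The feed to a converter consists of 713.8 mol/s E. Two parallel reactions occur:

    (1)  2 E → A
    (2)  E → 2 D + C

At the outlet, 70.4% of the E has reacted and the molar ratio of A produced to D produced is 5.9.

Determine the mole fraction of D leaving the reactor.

0.0795

Conversion of E: E consumed = 0.704 × 713.8 = 502.5 mol/s = 2ξ₁ + 1ξ₂.
Selectivity: 1ξ₁ / (2ξ₂) = 5.9 → ξ₁ = 11.8 ξ₂.
Substitute: (2·11.8 + 1) ξ₂ = 502.5 → ξ₂ = 20.43 mol/s, ξ₁ = 241 mol/s.
Outlet amounts (n = n₀ + Σ ν·ξ):
  E: 713.8 − 2(241) − 1(20.43) = 211.3
  A: 0 + 1(241) = 241
  D: 0 + 2(20.43) = 40.85
  C: 0 + 1(20.43) = 20.43
Total out = 513.6 mol/s; y_D = 40.85 / 513.6 = 0.07954.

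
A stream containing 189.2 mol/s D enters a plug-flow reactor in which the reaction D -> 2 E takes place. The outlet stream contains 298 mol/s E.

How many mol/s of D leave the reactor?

For E: n = n₀ + 2ξ → 298 = 0 + 2ξ, giving ξ = 149 mol/s.
Outlet amounts (n = n₀ + ν ξ):
  D: 189.2 − 1(149) = 40.2
  E: 0 + 2(149) = 298

40.2 mol/s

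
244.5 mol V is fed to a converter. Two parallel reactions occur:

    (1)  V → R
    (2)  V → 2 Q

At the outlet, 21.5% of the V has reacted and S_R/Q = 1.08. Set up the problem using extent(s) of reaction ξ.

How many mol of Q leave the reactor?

Conversion of V: V consumed = 0.215 × 244.5 = 52.57 mol = 1ξ₁ + 1ξ₂.
Selectivity: 1ξ₁ / (2ξ₂) = 1.08 → ξ₁ = 2.16 ξ₂.
Substitute: (1·2.16 + 1) ξ₂ = 52.57 → ξ₂ = 16.64 mol, ξ₁ = 35.93 mol.
Outlet amounts (n = n₀ + Σ ν·ξ):
  V: 244.5 − 1(35.93) − 1(16.64) = 191.9
  R: 0 + 1(35.93) = 35.93
  Q: 0 + 2(16.64) = 33.27

33.3 mol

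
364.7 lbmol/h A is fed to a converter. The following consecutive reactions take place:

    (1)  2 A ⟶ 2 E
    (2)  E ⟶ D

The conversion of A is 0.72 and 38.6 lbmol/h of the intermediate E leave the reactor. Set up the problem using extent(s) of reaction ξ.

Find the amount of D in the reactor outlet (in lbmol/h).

224 lbmol/h

Conversion of A: A consumed = 2ξ₁ = 0.72 × 364.7 → ξ₁ = 131.3 lbmol/h.
E balance: n_E = 0 + 2ξ₁ − 1ξ₂ = 38.6 → ξ₂ = (2·131.3 − 38.6)/1 = 224 lbmol/h.
Outlet amounts (n = n₀ + Σ ν·ξ):
  A: 364.7 − 2(131.3) = 102.1
  E: 0 + 2(131.3) − 1(224) = 38.6
  D: 0 + 1(224) = 224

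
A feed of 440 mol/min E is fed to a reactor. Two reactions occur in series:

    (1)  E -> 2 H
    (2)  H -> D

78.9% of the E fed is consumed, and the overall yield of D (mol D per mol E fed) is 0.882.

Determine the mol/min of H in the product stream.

Conversion of E: E consumed = 1ξ₁ = 0.789 × 440 → ξ₁ = 347.2 mol/min.
Yield of D: 1ξ₂ / 440 = 0.882 → ξ₂ = 388.1 mol/min.
Outlet amounts (n = n₀ + Σ ν·ξ):
  E: 440 − 1(347.2) = 92.84
  H: 0 + 2(347.2) − 1(388.1) = 306.2
  D: 0 + 1(388.1) = 388.1

306 mol/min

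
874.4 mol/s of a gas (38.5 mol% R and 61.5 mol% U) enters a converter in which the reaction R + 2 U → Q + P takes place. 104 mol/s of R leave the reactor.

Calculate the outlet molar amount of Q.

For R: n = n₀ − 1ξ → 104 = 336.6 − 1ξ, giving ξ = 232.6 mol/s.
Outlet amounts (n = n₀ + ν ξ):
  R: 336.6 − 1(232.6) = 104
  U: 537.8 − 2(232.6) = 72.47
  Q: 0 + 1(232.6) = 232.6
  P: 0 + 1(232.6) = 232.6

233 mol/s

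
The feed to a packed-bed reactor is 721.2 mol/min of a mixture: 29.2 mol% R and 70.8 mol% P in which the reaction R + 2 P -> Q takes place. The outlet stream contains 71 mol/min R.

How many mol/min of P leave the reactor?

For R: n = n₀ − 1ξ → 71 = 210.6 − 1ξ, giving ξ = 139.6 mol/min.
Outlet amounts (n = n₀ + ν ξ):
  R: 210.6 − 1(139.6) = 71
  P: 510.6 − 2(139.6) = 231.4
  Q: 0 + 1(139.6) = 139.6

231 mol/min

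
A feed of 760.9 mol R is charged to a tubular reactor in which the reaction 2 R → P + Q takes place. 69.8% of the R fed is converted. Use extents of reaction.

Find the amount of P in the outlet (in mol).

266 mol

R reacted = 0.698 × 760.9 = 531.1 mol; ν_R = −2, so ξ = 531.1/2 = 265.6 mol.
Outlet amounts (n = n₀ + ν ξ):
  R: 760.9 − 2(265.6) = 229.8
  P: 0 + 1(265.6) = 265.6
  Q: 0 + 1(265.6) = 265.6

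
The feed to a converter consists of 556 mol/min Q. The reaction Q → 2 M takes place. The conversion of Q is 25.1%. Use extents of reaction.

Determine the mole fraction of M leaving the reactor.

0.401

Q reacted = 0.251 × 556 = 139.6 mol/min; ν_Q = −1, so ξ = 139.6/1 = 139.6 mol/min.
Outlet amounts (n = n₀ + ν ξ):
  Q: 556 − 1(139.6) = 416.4
  M: 0 + 2(139.6) = 279.1
Total out = 695.6 mol/min; y_M = 279.1 / 695.6 = 0.4013.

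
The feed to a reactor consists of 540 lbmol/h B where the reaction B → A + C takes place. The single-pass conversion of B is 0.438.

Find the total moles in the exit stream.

B reacted = 0.438 × 540 = 236.5 lbmol/h; ν_B = −1, so ξ = 236.5/1 = 236.5 lbmol/h.
Outlet amounts (n = n₀ + ν ξ):
  B: 540 − 1(236.5) = 303.5
  A: 0 + 1(236.5) = 236.5
  C: 0 + 1(236.5) = 236.5
Total out = 303.5 + 236.5 + 236.5 = 776.5 lbmol/h.

777 lbmol/h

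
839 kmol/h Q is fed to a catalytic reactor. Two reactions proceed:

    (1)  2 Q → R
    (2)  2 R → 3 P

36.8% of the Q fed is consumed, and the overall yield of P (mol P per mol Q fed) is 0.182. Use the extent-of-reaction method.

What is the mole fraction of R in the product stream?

0.0715

Conversion of Q: Q consumed = 2ξ₁ = 0.368 × 839 → ξ₁ = 154.4 kmol/h.
Yield of P: 3ξ₂ / 839 = 0.182 → ξ₂ = 50.9 kmol/h.
Outlet amounts (n = n₀ + Σ ν·ξ):
  Q: 839 − 2(154.4) = 530.2
  R: 0 + 1(154.4) − 2(50.9) = 52.58
  P: 0 + 3(50.9) = 152.7
Total out = 735.5 kmol/h; y_R = 52.58 / 735.5 = 0.07148.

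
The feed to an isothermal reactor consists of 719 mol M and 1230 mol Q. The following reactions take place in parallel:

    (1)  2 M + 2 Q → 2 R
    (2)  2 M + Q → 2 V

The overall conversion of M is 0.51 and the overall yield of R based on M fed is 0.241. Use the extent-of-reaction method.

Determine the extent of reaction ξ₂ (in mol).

ξ₂ = 96.7 mol

Yield of R: 2ξ₁ / 719 = 0.241 → ξ₁ = 86.64 mol.
Conversion of M: 2ξ₁ + 2ξ₂ = 0.51 × 719 = 366.7 → ξ₂ = 96.71 mol.
Outlet amounts (n = n₀ + Σ ν·ξ):
  M: 719 − 2(86.64) − 2(96.71) = 352.3
  Q: 1230 − 2(86.64) − 1(96.71) = 960
  R: 0 + 2(86.64) = 173.3
  V: 0 + 2(96.71) = 193.4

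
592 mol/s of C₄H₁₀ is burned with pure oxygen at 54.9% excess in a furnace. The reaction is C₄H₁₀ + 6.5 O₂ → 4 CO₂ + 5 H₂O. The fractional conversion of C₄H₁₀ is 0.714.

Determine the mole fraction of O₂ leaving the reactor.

0.447

Stoichiometric O₂ = 6.5 × 592 = 3848 mol/s; O₂ fed = 3848 × 1.549 = 5961 mol/s.
Fuel reacted = 0.714 × 592 → ξ = 422.7 mol/s.
Outlet (n = n₀ + ν ξ):
  C₄H₁₀: 592 − 1(422.7) = 169.3
  O₂: 5961 − 6.5(422.7) = 3213
  CO₂: 0 + 4(422.7) = 1691
  H₂O: 0 + 5(422.7) = 2113
Total out = 7187 mol/s; y_O₂ = 3213 / 7187 = 0.4471.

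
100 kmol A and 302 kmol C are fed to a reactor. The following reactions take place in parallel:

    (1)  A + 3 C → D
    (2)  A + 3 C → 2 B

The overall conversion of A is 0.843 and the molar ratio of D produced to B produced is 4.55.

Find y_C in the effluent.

0.312

Conversion of A: A consumed = 0.843 × 100 = 84.3 kmol = 1ξ₁ + 1ξ₂.
Selectivity: 1ξ₁ / (2ξ₂) = 4.55 → ξ₁ = 9.1 ξ₂.
Substitute: (1·9.1 + 1) ξ₂ = 84.3 → ξ₂ = 8.347 kmol, ξ₁ = 75.95 kmol.
Outlet amounts (n = n₀ + Σ ν·ξ):
  A: 100 − 1(75.95) − 1(8.347) = 15.7
  C: 302 − 3(75.95) − 3(8.347) = 49.1
  D: 0 + 1(75.95) = 75.95
  B: 0 + 2(8.347) = 16.69
Total out = 157.4 kmol; y_C = 49.1 / 157.4 = 0.3119.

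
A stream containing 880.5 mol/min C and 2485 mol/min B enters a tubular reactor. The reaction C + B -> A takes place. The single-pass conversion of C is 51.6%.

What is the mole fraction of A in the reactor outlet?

C reacted = 0.516 × 880.5 = 454.3 mol/min; ν_C = −1, so ξ = 454.3/1 = 454.3 mol/min.
Outlet amounts (n = n₀ + ν ξ):
  C: 880.5 − 1(454.3) = 426.2
  B: 2485 − 1(454.3) = 2031
  A: 0 + 1(454.3) = 454.3
Total out = 2911 mol/min; y_A = 454.3 / 2911 = 0.1561.

0.156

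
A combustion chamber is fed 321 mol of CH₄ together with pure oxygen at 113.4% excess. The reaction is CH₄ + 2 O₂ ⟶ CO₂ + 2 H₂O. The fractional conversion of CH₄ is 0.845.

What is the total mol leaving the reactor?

Stoichiometric O₂ = 2 × 321 = 642 mol; O₂ fed = 642 × 2.134 = 1370 mol.
Fuel reacted = 0.845 × 321 → ξ = 271.2 mol.
Outlet (n = n₀ + ν ξ):
  CH₄: 321 − 1(271.2) = 49.75
  O₂: 1370 − 2(271.2) = 827.5
  CO₂: 0 + 1(271.2) = 271.2
  H₂O: 0 + 2(271.2) = 542.5
Total out = 49.75 + 827.5 + 271.2 + 542.5 = 1691 mol.

1690 mol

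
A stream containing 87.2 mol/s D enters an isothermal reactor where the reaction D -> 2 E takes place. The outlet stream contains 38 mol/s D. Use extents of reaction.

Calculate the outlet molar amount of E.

98.4 mol/s

For D: n = n₀ − 1ξ → 38 = 87.2 − 1ξ, giving ξ = 49.2 mol/s.
Outlet amounts (n = n₀ + ν ξ):
  D: 87.2 − 1(49.2) = 38
  E: 0 + 2(49.2) = 98.4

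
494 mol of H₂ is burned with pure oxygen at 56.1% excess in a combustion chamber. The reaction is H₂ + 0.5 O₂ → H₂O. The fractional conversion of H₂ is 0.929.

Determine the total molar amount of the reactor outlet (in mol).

Stoichiometric O₂ = 0.5 × 494 = 247 mol; O₂ fed = 247 × 1.561 = 385.6 mol.
Fuel reacted = 0.929 × 494 → ξ = 458.9 mol.
Outlet (n = n₀ + ν ξ):
  H₂: 494 − 1(458.9) = 35.07
  O₂: 385.6 − 0.5(458.9) = 156.1
  H₂O: 0 + 1(458.9) = 458.9
Total out = 35.07 + 156.1 + 458.9 = 650.1 mol.

650 mol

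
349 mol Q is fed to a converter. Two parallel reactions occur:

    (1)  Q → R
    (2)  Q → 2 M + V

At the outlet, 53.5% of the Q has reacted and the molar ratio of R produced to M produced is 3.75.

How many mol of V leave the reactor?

Conversion of Q: Q consumed = 0.535 × 349 = 186.7 mol = 1ξ₁ + 1ξ₂.
Selectivity: 1ξ₁ / (2ξ₂) = 3.75 → ξ₁ = 7.5 ξ₂.
Substitute: (1·7.5 + 1) ξ₂ = 186.7 → ξ₂ = 21.97 mol, ξ₁ = 164.7 mol.
Outlet amounts (n = n₀ + Σ ν·ξ):
  Q: 349 − 1(164.7) − 1(21.97) = 162.3
  R: 0 + 1(164.7) = 164.7
  M: 0 + 2(21.97) = 43.93
  V: 0 + 1(21.97) = 21.97

22 mol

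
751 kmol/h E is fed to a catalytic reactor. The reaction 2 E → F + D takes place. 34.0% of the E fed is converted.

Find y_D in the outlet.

0.17

E reacted = 0.34 × 751 = 255.3 kmol/h; ν_E = −2, so ξ = 255.3/2 = 127.7 kmol/h.
Outlet amounts (n = n₀ + ν ξ):
  E: 751 − 2(127.7) = 495.7
  F: 0 + 1(127.7) = 127.7
  D: 0 + 1(127.7) = 127.7
Total out = 751 kmol/h; y_D = 127.7 / 751 = 0.17.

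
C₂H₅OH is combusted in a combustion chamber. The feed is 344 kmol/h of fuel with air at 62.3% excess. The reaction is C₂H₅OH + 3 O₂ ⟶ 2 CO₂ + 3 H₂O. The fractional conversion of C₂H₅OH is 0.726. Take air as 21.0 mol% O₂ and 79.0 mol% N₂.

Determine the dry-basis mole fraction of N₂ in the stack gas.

0.806

Stoichiometric O₂ = 3 × 344 = 1032 kmol/h; O₂ fed = 1032 × 1.623 = 1675 kmol/h.
N₂ fed = 1675 × 79/21 = 6301 kmol/h.
Fuel reacted = 0.726 × 344 → ξ = 249.7 kmol/h.
Outlet (n = n₀ + ν ξ):
  C₂H₅OH: 344 − 1(249.7) = 94.26
  O₂: 1675 − 3(249.7) = 925.7
  N₂: 6301 (inert)
  CO₂: 0 + 2(249.7) = 499.5
  H₂O: 0 + 3(249.7) = 749.2
Dry total = 7820 kmol/h; y_N₂ (dry) = 6301 / 7820 = 0.8057.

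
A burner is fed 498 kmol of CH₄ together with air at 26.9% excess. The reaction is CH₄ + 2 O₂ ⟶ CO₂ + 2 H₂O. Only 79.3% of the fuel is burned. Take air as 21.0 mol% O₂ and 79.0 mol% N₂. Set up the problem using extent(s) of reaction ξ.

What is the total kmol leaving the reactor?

6520 kmol

Stoichiometric O₂ = 2 × 498 = 996 kmol; O₂ fed = 996 × 1.269 = 1264 kmol.
N₂ fed = 1264 × 79/21 = 4755 kmol.
Fuel reacted = 0.793 × 498 → ξ = 394.9 kmol.
Outlet (n = n₀ + ν ξ):
  CH₄: 498 − 1(394.9) = 103.1
  O₂: 1264 − 2(394.9) = 474.1
  N₂: 4755 (inert)
  CO₂: 0 + 1(394.9) = 394.9
  H₂O: 0 + 2(394.9) = 789.8
Total out = 103.1 + 474.1 + 4755 + 394.9 + 789.8 = 6517 kmol.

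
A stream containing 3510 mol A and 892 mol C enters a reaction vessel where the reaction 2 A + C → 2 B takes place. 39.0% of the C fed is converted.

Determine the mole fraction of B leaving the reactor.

0.172

C reacted = 0.39 × 892 = 347.9 mol; ν_C = −1, so ξ = 347.9/1 = 347.9 mol.
Outlet amounts (n = n₀ + ν ξ):
  A: 3510 − 2(347.9) = 2814
  C: 892 − 1(347.9) = 544.1
  B: 0 + 2(347.9) = 695.8
Total out = 4054 mol; y_B = 695.8 / 4054 = 0.1716.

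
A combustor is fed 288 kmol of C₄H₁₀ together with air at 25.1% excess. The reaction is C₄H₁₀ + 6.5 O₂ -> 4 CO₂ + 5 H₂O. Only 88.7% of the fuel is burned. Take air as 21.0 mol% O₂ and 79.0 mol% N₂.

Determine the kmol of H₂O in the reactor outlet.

1280 kmol

Stoichiometric O₂ = 6.5 × 288 = 1872 kmol; O₂ fed = 1872 × 1.251 = 2342 kmol.
N₂ fed = 2342 × 79/21 = 8810 kmol.
Fuel reacted = 0.887 × 288 → ξ = 255.5 kmol.
Outlet (n = n₀ + ν ξ):
  C₄H₁₀: 288 − 1(255.5) = 32.54
  O₂: 2342 − 6.5(255.5) = 681.4
  N₂: 8810 (inert)
  CO₂: 0 + 4(255.5) = 1022
  H₂O: 0 + 5(255.5) = 1277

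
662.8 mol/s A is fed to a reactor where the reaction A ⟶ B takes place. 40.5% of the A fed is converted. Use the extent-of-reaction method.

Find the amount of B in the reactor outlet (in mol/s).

268 mol/s

A reacted = 0.405 × 662.8 = 268.4 mol/s; ν_A = −1, so ξ = 268.4/1 = 268.4 mol/s.
Outlet amounts (n = n₀ + ν ξ):
  A: 662.8 − 1(268.4) = 394.4
  B: 0 + 1(268.4) = 268.4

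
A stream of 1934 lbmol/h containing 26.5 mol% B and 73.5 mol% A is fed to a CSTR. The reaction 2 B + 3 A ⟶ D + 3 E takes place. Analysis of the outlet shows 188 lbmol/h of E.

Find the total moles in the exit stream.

For E: n = n₀ + 3ξ → 188 = 0 + 3ξ, giving ξ = 62.67 lbmol/h.
Outlet amounts (n = n₀ + ν ξ):
  B: 512.5 − 2(62.67) = 387.2
  A: 1421 − 3(62.67) = 1233
  D: 0 + 1(62.67) = 62.67
  E: 0 + 3(62.67) = 188
Total out = 387.2 + 1233 + 62.67 + 188 = 1871 lbmol/h.

1870 lbmol/h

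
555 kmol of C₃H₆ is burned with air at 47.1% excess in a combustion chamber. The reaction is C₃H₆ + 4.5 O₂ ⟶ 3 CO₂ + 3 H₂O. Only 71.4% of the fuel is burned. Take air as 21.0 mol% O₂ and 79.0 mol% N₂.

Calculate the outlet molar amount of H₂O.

Stoichiometric O₂ = 4.5 × 555 = 2498 kmol; O₂ fed = 2498 × 1.471 = 3674 kmol.
N₂ fed = 3674 × 79/21 = 13820 kmol.
Fuel reacted = 0.714 × 555 → ξ = 396.3 kmol.
Outlet (n = n₀ + ν ξ):
  C₃H₆: 555 − 1(396.3) = 158.7
  O₂: 3674 − 4.5(396.3) = 1891
  N₂: 13820 (inert)
  CO₂: 0 + 3(396.3) = 1189
  H₂O: 0 + 3(396.3) = 1189

1190 kmol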